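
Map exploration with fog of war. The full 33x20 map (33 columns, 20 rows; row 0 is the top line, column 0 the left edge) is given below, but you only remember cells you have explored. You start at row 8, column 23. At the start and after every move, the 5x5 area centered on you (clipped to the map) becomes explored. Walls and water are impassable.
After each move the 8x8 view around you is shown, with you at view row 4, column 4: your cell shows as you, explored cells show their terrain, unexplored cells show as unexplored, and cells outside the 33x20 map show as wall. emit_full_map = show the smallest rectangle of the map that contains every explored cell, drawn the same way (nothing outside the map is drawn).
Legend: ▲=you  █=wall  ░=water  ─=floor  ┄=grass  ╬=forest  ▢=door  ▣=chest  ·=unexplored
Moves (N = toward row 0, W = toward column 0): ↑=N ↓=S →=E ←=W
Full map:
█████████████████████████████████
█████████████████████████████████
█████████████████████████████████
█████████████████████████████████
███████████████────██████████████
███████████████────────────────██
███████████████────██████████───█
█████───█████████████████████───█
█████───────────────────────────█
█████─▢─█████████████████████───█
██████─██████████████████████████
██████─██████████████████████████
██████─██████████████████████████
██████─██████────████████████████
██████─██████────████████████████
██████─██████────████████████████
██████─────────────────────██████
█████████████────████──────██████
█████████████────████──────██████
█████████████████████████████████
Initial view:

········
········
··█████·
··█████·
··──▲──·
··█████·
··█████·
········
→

········
········
·██████·
·██████·
·───▲──·
·██████·
·██████·
········

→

········
········
███████·
███████·
────▲──·
███████·
███████·
········

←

········
········
·███████
·███████
·───▲───
·███████
·███████
········

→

········
········
███████·
███████·
────▲──·
███████·
███████·
········


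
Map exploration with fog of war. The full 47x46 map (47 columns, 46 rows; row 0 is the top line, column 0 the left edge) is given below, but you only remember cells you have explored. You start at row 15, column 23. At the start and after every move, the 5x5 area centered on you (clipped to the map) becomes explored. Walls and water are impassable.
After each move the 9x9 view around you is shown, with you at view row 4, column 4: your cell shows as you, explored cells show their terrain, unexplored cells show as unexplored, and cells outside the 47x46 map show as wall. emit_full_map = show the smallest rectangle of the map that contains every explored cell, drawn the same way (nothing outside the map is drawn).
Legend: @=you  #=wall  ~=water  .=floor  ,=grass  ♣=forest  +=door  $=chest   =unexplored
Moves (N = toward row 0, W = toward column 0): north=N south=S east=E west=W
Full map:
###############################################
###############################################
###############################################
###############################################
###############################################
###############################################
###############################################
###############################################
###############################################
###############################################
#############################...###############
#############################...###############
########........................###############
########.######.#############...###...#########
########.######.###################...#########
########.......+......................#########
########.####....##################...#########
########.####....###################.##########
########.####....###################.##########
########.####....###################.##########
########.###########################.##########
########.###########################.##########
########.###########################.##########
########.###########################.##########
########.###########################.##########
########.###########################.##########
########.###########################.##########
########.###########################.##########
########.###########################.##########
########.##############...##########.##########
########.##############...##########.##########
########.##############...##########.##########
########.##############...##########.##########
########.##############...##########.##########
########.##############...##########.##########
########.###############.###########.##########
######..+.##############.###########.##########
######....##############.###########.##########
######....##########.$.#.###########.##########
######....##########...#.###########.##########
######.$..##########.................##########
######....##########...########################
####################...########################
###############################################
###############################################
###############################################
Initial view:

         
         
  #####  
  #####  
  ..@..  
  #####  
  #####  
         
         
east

         
         
 ######  
 ######  
 ...@..  
 ######  
 ######  
         
         

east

         
         
#######  
#######  
....@..  
#######  
#######  
         
         

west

         
         
 ####### 
 ####### 
 ...@... 
 ####### 
 ####### 
         
         

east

         
         
#######  
#######  
....@..  
#######  
#######  
         
         


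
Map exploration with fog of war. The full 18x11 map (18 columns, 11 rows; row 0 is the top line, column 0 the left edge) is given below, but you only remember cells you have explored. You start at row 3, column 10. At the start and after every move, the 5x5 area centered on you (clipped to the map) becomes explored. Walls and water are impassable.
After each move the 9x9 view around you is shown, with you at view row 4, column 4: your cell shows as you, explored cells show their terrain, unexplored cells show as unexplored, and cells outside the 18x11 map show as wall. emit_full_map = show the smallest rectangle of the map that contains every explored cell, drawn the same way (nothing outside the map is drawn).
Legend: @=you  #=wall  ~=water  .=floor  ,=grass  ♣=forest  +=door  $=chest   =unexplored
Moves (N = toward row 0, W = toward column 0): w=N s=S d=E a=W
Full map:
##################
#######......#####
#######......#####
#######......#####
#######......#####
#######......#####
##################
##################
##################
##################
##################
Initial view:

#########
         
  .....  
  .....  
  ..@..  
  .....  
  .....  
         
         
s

         
  .....  
  .....  
  .....  
  ..@..  
  .....  
  #####  
         
         

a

         
   ..... 
  ...... 
  ...... 
  ..@... 
  ...... 
  ###### 
         
         

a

         
    .....
  #......
  #......
  #.@....
  #......
  #######
         
         

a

         
     ....
  ##.....
  ##.....
  ##@....
  ##.....
  #######
         
         

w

#########
         
  ##.....
  ##.....
  ##@....
  ##.....
  ##.....
  #######
         

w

#########
#########
  #####  
  ##.....
  ##@....
  ##.....
  ##.....
  ##.....
  #######

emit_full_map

#####   
##......
##@.....
##......
##......
##......
########

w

#########
#########
#########
  #####  
  ##@....
  ##.....
  ##.....
  ##.....
  ##.....

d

#########
#########
#########
 ######  
 ##.@....
 ##......
 ##......
 ##......
 ##......

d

#########
#########
#########
#######  
##..@... 
##...... 
##...... 
##...... 
##...... 

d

#########
#########
#########
#######  
#...@..  
#......  
#......  
#......  
#......  

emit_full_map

########
##...@..
##......
##......
##......
##......
########

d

#########
#########
#########
#######  
....@.#  
......#  
......#  
......   
......   

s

#########
#########
#######  
......#  
....@.#  
......#  
......#  
......   
######   

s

#########
#######  
......#  
......#  
....@.#  
......#  
......#  
######   
         

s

#######  
......#  
......#  
......#  
....@.#  
......#  
#######  
         
         

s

......#  
......#  
......#  
......#  
....@.#  
#######  
  #####  
         
         

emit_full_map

#########
##......#
##......#
##......#
##......#
##....@.#
#########
    #####

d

.....#   
.....#   
.....##  
.....##  
....@##  
#######  
 ######  
         
         

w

######   
.....#   
.....##  
.....##  
....@##  
.....##  
#######  
 ######  
         

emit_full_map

######### 
##......# 
##......##
##......##
##.....@##
##......##
##########
    ######


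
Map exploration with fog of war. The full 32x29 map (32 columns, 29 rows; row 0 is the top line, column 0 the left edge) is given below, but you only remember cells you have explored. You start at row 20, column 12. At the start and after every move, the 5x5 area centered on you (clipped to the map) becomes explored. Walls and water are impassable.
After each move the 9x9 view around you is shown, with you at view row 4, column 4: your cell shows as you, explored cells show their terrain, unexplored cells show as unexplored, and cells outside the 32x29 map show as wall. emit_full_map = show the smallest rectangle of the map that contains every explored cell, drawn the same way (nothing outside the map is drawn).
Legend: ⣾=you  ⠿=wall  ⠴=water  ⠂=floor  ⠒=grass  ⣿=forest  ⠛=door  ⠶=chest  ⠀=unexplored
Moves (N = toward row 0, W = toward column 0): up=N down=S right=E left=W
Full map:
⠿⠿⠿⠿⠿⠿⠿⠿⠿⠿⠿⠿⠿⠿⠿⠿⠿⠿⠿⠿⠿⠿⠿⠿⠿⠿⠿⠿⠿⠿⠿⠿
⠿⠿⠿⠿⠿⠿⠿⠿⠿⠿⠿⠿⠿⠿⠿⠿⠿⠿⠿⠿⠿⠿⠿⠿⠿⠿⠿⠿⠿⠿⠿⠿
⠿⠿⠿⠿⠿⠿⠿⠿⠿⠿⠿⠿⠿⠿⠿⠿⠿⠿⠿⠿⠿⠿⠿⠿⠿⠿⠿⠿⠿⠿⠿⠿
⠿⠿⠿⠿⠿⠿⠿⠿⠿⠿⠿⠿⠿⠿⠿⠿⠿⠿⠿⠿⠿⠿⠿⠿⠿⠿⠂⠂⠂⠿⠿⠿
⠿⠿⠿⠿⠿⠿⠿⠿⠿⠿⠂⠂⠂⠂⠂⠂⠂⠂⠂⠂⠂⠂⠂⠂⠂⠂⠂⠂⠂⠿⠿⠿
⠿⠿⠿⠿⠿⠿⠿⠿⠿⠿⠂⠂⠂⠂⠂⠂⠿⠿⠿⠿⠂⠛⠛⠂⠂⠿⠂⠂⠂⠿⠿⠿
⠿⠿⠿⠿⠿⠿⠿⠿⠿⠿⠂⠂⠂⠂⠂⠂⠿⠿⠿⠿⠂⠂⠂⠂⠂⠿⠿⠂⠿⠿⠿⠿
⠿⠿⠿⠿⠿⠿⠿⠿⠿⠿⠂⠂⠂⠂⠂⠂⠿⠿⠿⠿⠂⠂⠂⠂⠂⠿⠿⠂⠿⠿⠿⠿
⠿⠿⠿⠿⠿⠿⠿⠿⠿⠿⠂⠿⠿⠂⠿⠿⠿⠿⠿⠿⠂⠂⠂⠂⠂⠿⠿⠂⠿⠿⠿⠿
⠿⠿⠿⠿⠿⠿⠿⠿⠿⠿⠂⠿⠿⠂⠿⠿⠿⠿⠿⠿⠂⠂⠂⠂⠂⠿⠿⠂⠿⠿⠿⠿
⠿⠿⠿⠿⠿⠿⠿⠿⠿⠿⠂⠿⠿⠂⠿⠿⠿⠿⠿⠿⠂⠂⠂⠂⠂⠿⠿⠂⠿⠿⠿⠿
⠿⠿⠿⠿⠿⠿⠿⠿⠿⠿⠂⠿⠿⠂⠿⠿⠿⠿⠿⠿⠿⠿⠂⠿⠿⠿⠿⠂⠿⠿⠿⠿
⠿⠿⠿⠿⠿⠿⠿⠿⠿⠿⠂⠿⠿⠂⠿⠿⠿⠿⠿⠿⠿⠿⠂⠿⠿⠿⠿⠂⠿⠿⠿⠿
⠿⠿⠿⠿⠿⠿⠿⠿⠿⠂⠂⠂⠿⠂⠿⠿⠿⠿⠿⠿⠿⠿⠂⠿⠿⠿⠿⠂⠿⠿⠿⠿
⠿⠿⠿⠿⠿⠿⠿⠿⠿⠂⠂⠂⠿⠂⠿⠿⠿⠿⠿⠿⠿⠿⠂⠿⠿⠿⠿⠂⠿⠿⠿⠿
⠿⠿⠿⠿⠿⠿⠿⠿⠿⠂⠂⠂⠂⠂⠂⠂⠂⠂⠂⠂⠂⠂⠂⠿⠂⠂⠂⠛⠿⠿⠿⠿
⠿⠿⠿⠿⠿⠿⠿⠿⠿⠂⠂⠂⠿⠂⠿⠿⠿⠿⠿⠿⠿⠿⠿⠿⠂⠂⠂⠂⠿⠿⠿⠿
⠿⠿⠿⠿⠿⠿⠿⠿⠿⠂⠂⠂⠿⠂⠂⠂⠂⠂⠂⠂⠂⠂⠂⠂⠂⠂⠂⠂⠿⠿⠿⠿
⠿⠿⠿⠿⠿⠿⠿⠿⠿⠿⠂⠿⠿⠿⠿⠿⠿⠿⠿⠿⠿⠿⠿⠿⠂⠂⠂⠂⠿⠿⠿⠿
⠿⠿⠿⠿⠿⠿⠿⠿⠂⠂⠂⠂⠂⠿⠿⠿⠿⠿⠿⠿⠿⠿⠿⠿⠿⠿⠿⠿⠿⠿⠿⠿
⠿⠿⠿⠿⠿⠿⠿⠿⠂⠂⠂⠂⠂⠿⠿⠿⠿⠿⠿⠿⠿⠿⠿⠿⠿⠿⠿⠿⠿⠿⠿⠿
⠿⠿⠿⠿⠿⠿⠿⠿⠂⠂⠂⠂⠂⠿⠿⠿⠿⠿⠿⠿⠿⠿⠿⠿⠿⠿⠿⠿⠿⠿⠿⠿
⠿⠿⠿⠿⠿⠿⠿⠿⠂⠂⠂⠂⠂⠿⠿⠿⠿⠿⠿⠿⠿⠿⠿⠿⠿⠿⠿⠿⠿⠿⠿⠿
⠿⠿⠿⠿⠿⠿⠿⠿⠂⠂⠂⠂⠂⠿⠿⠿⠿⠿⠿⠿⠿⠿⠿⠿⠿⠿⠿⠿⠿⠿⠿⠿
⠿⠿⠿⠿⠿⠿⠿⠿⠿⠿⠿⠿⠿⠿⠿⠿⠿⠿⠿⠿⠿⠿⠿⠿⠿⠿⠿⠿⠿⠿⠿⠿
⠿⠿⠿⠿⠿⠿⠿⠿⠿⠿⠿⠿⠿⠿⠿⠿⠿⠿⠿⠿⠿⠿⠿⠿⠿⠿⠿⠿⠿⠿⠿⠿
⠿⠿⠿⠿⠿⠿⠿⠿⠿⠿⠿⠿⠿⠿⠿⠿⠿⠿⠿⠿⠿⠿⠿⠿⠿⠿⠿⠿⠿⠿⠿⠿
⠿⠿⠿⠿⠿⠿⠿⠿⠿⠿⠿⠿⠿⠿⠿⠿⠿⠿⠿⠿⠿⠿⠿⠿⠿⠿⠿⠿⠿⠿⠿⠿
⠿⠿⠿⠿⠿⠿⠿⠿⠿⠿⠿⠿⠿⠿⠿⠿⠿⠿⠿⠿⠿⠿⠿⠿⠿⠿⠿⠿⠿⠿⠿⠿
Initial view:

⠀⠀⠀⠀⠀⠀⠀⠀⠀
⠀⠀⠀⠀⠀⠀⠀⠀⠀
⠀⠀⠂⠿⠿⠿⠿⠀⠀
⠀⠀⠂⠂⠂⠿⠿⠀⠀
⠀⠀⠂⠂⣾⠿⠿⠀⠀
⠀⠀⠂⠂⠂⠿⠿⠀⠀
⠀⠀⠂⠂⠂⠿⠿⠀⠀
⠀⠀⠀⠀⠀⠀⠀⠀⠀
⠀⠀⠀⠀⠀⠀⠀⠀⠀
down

⠀⠀⠀⠀⠀⠀⠀⠀⠀
⠀⠀⠂⠿⠿⠿⠿⠀⠀
⠀⠀⠂⠂⠂⠿⠿⠀⠀
⠀⠀⠂⠂⠂⠿⠿⠀⠀
⠀⠀⠂⠂⣾⠿⠿⠀⠀
⠀⠀⠂⠂⠂⠿⠿⠀⠀
⠀⠀⠂⠂⠂⠿⠿⠀⠀
⠀⠀⠀⠀⠀⠀⠀⠀⠀
⠀⠀⠀⠀⠀⠀⠀⠀⠀

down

⠀⠀⠂⠿⠿⠿⠿⠀⠀
⠀⠀⠂⠂⠂⠿⠿⠀⠀
⠀⠀⠂⠂⠂⠿⠿⠀⠀
⠀⠀⠂⠂⠂⠿⠿⠀⠀
⠀⠀⠂⠂⣾⠿⠿⠀⠀
⠀⠀⠂⠂⠂⠿⠿⠀⠀
⠀⠀⠿⠿⠿⠿⠿⠀⠀
⠀⠀⠀⠀⠀⠀⠀⠀⠀
⠀⠀⠀⠀⠀⠀⠀⠀⠀

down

⠀⠀⠂⠂⠂⠿⠿⠀⠀
⠀⠀⠂⠂⠂⠿⠿⠀⠀
⠀⠀⠂⠂⠂⠿⠿⠀⠀
⠀⠀⠂⠂⠂⠿⠿⠀⠀
⠀⠀⠂⠂⣾⠿⠿⠀⠀
⠀⠀⠿⠿⠿⠿⠿⠀⠀
⠀⠀⠿⠿⠿⠿⠿⠀⠀
⠀⠀⠀⠀⠀⠀⠀⠀⠀
⠀⠀⠀⠀⠀⠀⠀⠀⠀

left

⠀⠀⠀⠂⠂⠂⠿⠿⠀
⠀⠀⠀⠂⠂⠂⠿⠿⠀
⠀⠀⠂⠂⠂⠂⠿⠿⠀
⠀⠀⠂⠂⠂⠂⠿⠿⠀
⠀⠀⠂⠂⣾⠂⠿⠿⠀
⠀⠀⠿⠿⠿⠿⠿⠿⠀
⠀⠀⠿⠿⠿⠿⠿⠿⠀
⠀⠀⠀⠀⠀⠀⠀⠀⠀
⠀⠀⠀⠀⠀⠀⠀⠀⠀

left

⠀⠀⠀⠀⠂⠂⠂⠿⠿
⠀⠀⠀⠀⠂⠂⠂⠿⠿
⠀⠀⠂⠂⠂⠂⠂⠿⠿
⠀⠀⠂⠂⠂⠂⠂⠿⠿
⠀⠀⠂⠂⣾⠂⠂⠿⠿
⠀⠀⠿⠿⠿⠿⠿⠿⠿
⠀⠀⠿⠿⠿⠿⠿⠿⠿
⠀⠀⠀⠀⠀⠀⠀⠀⠀
⠀⠀⠀⠀⠀⠀⠀⠀⠀

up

⠀⠀⠀⠀⠂⠿⠿⠿⠿
⠀⠀⠀⠀⠂⠂⠂⠿⠿
⠀⠀⠂⠂⠂⠂⠂⠿⠿
⠀⠀⠂⠂⠂⠂⠂⠿⠿
⠀⠀⠂⠂⣾⠂⠂⠿⠿
⠀⠀⠂⠂⠂⠂⠂⠿⠿
⠀⠀⠿⠿⠿⠿⠿⠿⠿
⠀⠀⠿⠿⠿⠿⠿⠿⠿
⠀⠀⠀⠀⠀⠀⠀⠀⠀

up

⠀⠀⠀⠀⠀⠀⠀⠀⠀
⠀⠀⠀⠀⠂⠿⠿⠿⠿
⠀⠀⠂⠂⠂⠂⠂⠿⠿
⠀⠀⠂⠂⠂⠂⠂⠿⠿
⠀⠀⠂⠂⣾⠂⠂⠿⠿
⠀⠀⠂⠂⠂⠂⠂⠿⠿
⠀⠀⠂⠂⠂⠂⠂⠿⠿
⠀⠀⠿⠿⠿⠿⠿⠿⠿
⠀⠀⠿⠿⠿⠿⠿⠿⠿

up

⠀⠀⠀⠀⠀⠀⠀⠀⠀
⠀⠀⠀⠀⠀⠀⠀⠀⠀
⠀⠀⠿⠿⠂⠿⠿⠿⠿
⠀⠀⠂⠂⠂⠂⠂⠿⠿
⠀⠀⠂⠂⣾⠂⠂⠿⠿
⠀⠀⠂⠂⠂⠂⠂⠿⠿
⠀⠀⠂⠂⠂⠂⠂⠿⠿
⠀⠀⠂⠂⠂⠂⠂⠿⠿
⠀⠀⠿⠿⠿⠿⠿⠿⠿

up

⠀⠀⠀⠀⠀⠀⠀⠀⠀
⠀⠀⠀⠀⠀⠀⠀⠀⠀
⠀⠀⠿⠂⠂⠂⠿⠀⠀
⠀⠀⠿⠿⠂⠿⠿⠿⠿
⠀⠀⠂⠂⣾⠂⠂⠿⠿
⠀⠀⠂⠂⠂⠂⠂⠿⠿
⠀⠀⠂⠂⠂⠂⠂⠿⠿
⠀⠀⠂⠂⠂⠂⠂⠿⠿
⠀⠀⠂⠂⠂⠂⠂⠿⠿

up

⠀⠀⠀⠀⠀⠀⠀⠀⠀
⠀⠀⠀⠀⠀⠀⠀⠀⠀
⠀⠀⠿⠂⠂⠂⠿⠀⠀
⠀⠀⠿⠂⠂⠂⠿⠀⠀
⠀⠀⠿⠿⣾⠿⠿⠿⠿
⠀⠀⠂⠂⠂⠂⠂⠿⠿
⠀⠀⠂⠂⠂⠂⠂⠿⠿
⠀⠀⠂⠂⠂⠂⠂⠿⠿
⠀⠀⠂⠂⠂⠂⠂⠿⠿

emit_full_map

⠿⠂⠂⠂⠿⠀⠀
⠿⠂⠂⠂⠿⠀⠀
⠿⠿⣾⠿⠿⠿⠿
⠂⠂⠂⠂⠂⠿⠿
⠂⠂⠂⠂⠂⠿⠿
⠂⠂⠂⠂⠂⠿⠿
⠂⠂⠂⠂⠂⠿⠿
⠂⠂⠂⠂⠂⠿⠿
⠿⠿⠿⠿⠿⠿⠿
⠿⠿⠿⠿⠿⠿⠿

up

⠀⠀⠀⠀⠀⠀⠀⠀⠀
⠀⠀⠀⠀⠀⠀⠀⠀⠀
⠀⠀⠿⠂⠂⠂⠂⠀⠀
⠀⠀⠿⠂⠂⠂⠿⠀⠀
⠀⠀⠿⠂⣾⠂⠿⠀⠀
⠀⠀⠿⠿⠂⠿⠿⠿⠿
⠀⠀⠂⠂⠂⠂⠂⠿⠿
⠀⠀⠂⠂⠂⠂⠂⠿⠿
⠀⠀⠂⠂⠂⠂⠂⠿⠿

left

⠀⠀⠀⠀⠀⠀⠀⠀⠀
⠀⠀⠀⠀⠀⠀⠀⠀⠀
⠀⠀⠿⠿⠂⠂⠂⠂⠀
⠀⠀⠿⠿⠂⠂⠂⠿⠀
⠀⠀⠿⠿⣾⠂⠂⠿⠀
⠀⠀⠿⠿⠿⠂⠿⠿⠿
⠀⠀⠿⠂⠂⠂⠂⠂⠿
⠀⠀⠀⠂⠂⠂⠂⠂⠿
⠀⠀⠀⠂⠂⠂⠂⠂⠿

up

⠀⠀⠀⠀⠀⠀⠀⠀⠀
⠀⠀⠀⠀⠀⠀⠀⠀⠀
⠀⠀⠿⠿⠂⠂⠂⠀⠀
⠀⠀⠿⠿⠂⠂⠂⠂⠀
⠀⠀⠿⠿⣾⠂⠂⠿⠀
⠀⠀⠿⠿⠂⠂⠂⠿⠀
⠀⠀⠿⠿⠿⠂⠿⠿⠿
⠀⠀⠿⠂⠂⠂⠂⠂⠿
⠀⠀⠀⠂⠂⠂⠂⠂⠿

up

⠀⠀⠀⠀⠀⠀⠀⠀⠀
⠀⠀⠀⠀⠀⠀⠀⠀⠀
⠀⠀⠿⠿⠂⠂⠂⠀⠀
⠀⠀⠿⠿⠂⠂⠂⠀⠀
⠀⠀⠿⠿⣾⠂⠂⠂⠀
⠀⠀⠿⠿⠂⠂⠂⠿⠀
⠀⠀⠿⠿⠂⠂⠂⠿⠀
⠀⠀⠿⠿⠿⠂⠿⠿⠿
⠀⠀⠿⠂⠂⠂⠂⠂⠿

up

⠀⠀⠀⠀⠀⠀⠀⠀⠀
⠀⠀⠀⠀⠀⠀⠀⠀⠀
⠀⠀⠿⠿⠿⠂⠿⠀⠀
⠀⠀⠿⠿⠂⠂⠂⠀⠀
⠀⠀⠿⠿⣾⠂⠂⠀⠀
⠀⠀⠿⠿⠂⠂⠂⠂⠀
⠀⠀⠿⠿⠂⠂⠂⠿⠀
⠀⠀⠿⠿⠂⠂⠂⠿⠀
⠀⠀⠿⠿⠿⠂⠿⠿⠿

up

⠀⠀⠀⠀⠀⠀⠀⠀⠀
⠀⠀⠀⠀⠀⠀⠀⠀⠀
⠀⠀⠿⠿⠿⠂⠿⠀⠀
⠀⠀⠿⠿⠿⠂⠿⠀⠀
⠀⠀⠿⠿⣾⠂⠂⠀⠀
⠀⠀⠿⠿⠂⠂⠂⠀⠀
⠀⠀⠿⠿⠂⠂⠂⠂⠀
⠀⠀⠿⠿⠂⠂⠂⠿⠀
⠀⠀⠿⠿⠂⠂⠂⠿⠀

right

⠀⠀⠀⠀⠀⠀⠀⠀⠀
⠀⠀⠀⠀⠀⠀⠀⠀⠀
⠀⠿⠿⠿⠂⠿⠿⠀⠀
⠀⠿⠿⠿⠂⠿⠿⠀⠀
⠀⠿⠿⠂⣾⠂⠿⠀⠀
⠀⠿⠿⠂⠂⠂⠿⠀⠀
⠀⠿⠿⠂⠂⠂⠂⠀⠀
⠀⠿⠿⠂⠂⠂⠿⠀⠀
⠀⠿⠿⠂⠂⠂⠿⠀⠀

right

⠀⠀⠀⠀⠀⠀⠀⠀⠀
⠀⠀⠀⠀⠀⠀⠀⠀⠀
⠿⠿⠿⠂⠿⠿⠂⠀⠀
⠿⠿⠿⠂⠿⠿⠂⠀⠀
⠿⠿⠂⠂⣾⠿⠂⠀⠀
⠿⠿⠂⠂⠂⠿⠂⠀⠀
⠿⠿⠂⠂⠂⠂⠂⠀⠀
⠿⠿⠂⠂⠂⠿⠀⠀⠀
⠿⠿⠂⠂⠂⠿⠀⠀⠀

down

⠀⠀⠀⠀⠀⠀⠀⠀⠀
⠿⠿⠿⠂⠿⠿⠂⠀⠀
⠿⠿⠿⠂⠿⠿⠂⠀⠀
⠿⠿⠂⠂⠂⠿⠂⠀⠀
⠿⠿⠂⠂⣾⠿⠂⠀⠀
⠿⠿⠂⠂⠂⠂⠂⠀⠀
⠿⠿⠂⠂⠂⠿⠂⠀⠀
⠿⠿⠂⠂⠂⠿⠀⠀⠀
⠿⠿⠿⠂⠿⠿⠿⠿⠀

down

⠿⠿⠿⠂⠿⠿⠂⠀⠀
⠿⠿⠿⠂⠿⠿⠂⠀⠀
⠿⠿⠂⠂⠂⠿⠂⠀⠀
⠿⠿⠂⠂⠂⠿⠂⠀⠀
⠿⠿⠂⠂⣾⠂⠂⠀⠀
⠿⠿⠂⠂⠂⠿⠂⠀⠀
⠿⠿⠂⠂⠂⠿⠂⠀⠀
⠿⠿⠿⠂⠿⠿⠿⠿⠀
⠿⠂⠂⠂⠂⠂⠿⠿⠀

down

⠿⠿⠿⠂⠿⠿⠂⠀⠀
⠿⠿⠂⠂⠂⠿⠂⠀⠀
⠿⠿⠂⠂⠂⠿⠂⠀⠀
⠿⠿⠂⠂⠂⠂⠂⠀⠀
⠿⠿⠂⠂⣾⠿⠂⠀⠀
⠿⠿⠂⠂⠂⠿⠂⠀⠀
⠿⠿⠿⠂⠿⠿⠿⠿⠀
⠿⠂⠂⠂⠂⠂⠿⠿⠀
⠀⠂⠂⠂⠂⠂⠿⠿⠀

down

⠿⠿⠂⠂⠂⠿⠂⠀⠀
⠿⠿⠂⠂⠂⠿⠂⠀⠀
⠿⠿⠂⠂⠂⠂⠂⠀⠀
⠿⠿⠂⠂⠂⠿⠂⠀⠀
⠿⠿⠂⠂⣾⠿⠂⠀⠀
⠿⠿⠿⠂⠿⠿⠿⠿⠀
⠿⠂⠂⠂⠂⠂⠿⠿⠀
⠀⠂⠂⠂⠂⠂⠿⠿⠀
⠀⠂⠂⠂⠂⠂⠿⠿⠀

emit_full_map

⠿⠿⠿⠂⠿⠿⠂⠀
⠿⠿⠿⠂⠿⠿⠂⠀
⠿⠿⠂⠂⠂⠿⠂⠀
⠿⠿⠂⠂⠂⠿⠂⠀
⠿⠿⠂⠂⠂⠂⠂⠀
⠿⠿⠂⠂⠂⠿⠂⠀
⠿⠿⠂⠂⣾⠿⠂⠀
⠿⠿⠿⠂⠿⠿⠿⠿
⠿⠂⠂⠂⠂⠂⠿⠿
⠀⠂⠂⠂⠂⠂⠿⠿
⠀⠂⠂⠂⠂⠂⠿⠿
⠀⠂⠂⠂⠂⠂⠿⠿
⠀⠂⠂⠂⠂⠂⠿⠿
⠀⠿⠿⠿⠿⠿⠿⠿
⠀⠿⠿⠿⠿⠿⠿⠿

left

⠀⠿⠿⠂⠂⠂⠿⠂⠀
⠀⠿⠿⠂⠂⠂⠿⠂⠀
⠀⠿⠿⠂⠂⠂⠂⠂⠀
⠀⠿⠿⠂⠂⠂⠿⠂⠀
⠀⠿⠿⠂⣾⠂⠿⠂⠀
⠀⠿⠿⠿⠂⠿⠿⠿⠿
⠀⠿⠂⠂⠂⠂⠂⠿⠿
⠀⠀⠂⠂⠂⠂⠂⠿⠿
⠀⠀⠂⠂⠂⠂⠂⠿⠿

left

⠀⠀⠿⠿⠂⠂⠂⠿⠂
⠀⠀⠿⠿⠂⠂⠂⠿⠂
⠀⠀⠿⠿⠂⠂⠂⠂⠂
⠀⠀⠿⠿⠂⠂⠂⠿⠂
⠀⠀⠿⠿⣾⠂⠂⠿⠂
⠀⠀⠿⠿⠿⠂⠿⠿⠿
⠀⠀⠿⠂⠂⠂⠂⠂⠿
⠀⠀⠀⠂⠂⠂⠂⠂⠿
⠀⠀⠀⠂⠂⠂⠂⠂⠿

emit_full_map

⠿⠿⠿⠂⠿⠿⠂⠀
⠿⠿⠿⠂⠿⠿⠂⠀
⠿⠿⠂⠂⠂⠿⠂⠀
⠿⠿⠂⠂⠂⠿⠂⠀
⠿⠿⠂⠂⠂⠂⠂⠀
⠿⠿⠂⠂⠂⠿⠂⠀
⠿⠿⣾⠂⠂⠿⠂⠀
⠿⠿⠿⠂⠿⠿⠿⠿
⠿⠂⠂⠂⠂⠂⠿⠿
⠀⠂⠂⠂⠂⠂⠿⠿
⠀⠂⠂⠂⠂⠂⠿⠿
⠀⠂⠂⠂⠂⠂⠿⠿
⠀⠂⠂⠂⠂⠂⠿⠿
⠀⠿⠿⠿⠿⠿⠿⠿
⠀⠿⠿⠿⠿⠿⠿⠿


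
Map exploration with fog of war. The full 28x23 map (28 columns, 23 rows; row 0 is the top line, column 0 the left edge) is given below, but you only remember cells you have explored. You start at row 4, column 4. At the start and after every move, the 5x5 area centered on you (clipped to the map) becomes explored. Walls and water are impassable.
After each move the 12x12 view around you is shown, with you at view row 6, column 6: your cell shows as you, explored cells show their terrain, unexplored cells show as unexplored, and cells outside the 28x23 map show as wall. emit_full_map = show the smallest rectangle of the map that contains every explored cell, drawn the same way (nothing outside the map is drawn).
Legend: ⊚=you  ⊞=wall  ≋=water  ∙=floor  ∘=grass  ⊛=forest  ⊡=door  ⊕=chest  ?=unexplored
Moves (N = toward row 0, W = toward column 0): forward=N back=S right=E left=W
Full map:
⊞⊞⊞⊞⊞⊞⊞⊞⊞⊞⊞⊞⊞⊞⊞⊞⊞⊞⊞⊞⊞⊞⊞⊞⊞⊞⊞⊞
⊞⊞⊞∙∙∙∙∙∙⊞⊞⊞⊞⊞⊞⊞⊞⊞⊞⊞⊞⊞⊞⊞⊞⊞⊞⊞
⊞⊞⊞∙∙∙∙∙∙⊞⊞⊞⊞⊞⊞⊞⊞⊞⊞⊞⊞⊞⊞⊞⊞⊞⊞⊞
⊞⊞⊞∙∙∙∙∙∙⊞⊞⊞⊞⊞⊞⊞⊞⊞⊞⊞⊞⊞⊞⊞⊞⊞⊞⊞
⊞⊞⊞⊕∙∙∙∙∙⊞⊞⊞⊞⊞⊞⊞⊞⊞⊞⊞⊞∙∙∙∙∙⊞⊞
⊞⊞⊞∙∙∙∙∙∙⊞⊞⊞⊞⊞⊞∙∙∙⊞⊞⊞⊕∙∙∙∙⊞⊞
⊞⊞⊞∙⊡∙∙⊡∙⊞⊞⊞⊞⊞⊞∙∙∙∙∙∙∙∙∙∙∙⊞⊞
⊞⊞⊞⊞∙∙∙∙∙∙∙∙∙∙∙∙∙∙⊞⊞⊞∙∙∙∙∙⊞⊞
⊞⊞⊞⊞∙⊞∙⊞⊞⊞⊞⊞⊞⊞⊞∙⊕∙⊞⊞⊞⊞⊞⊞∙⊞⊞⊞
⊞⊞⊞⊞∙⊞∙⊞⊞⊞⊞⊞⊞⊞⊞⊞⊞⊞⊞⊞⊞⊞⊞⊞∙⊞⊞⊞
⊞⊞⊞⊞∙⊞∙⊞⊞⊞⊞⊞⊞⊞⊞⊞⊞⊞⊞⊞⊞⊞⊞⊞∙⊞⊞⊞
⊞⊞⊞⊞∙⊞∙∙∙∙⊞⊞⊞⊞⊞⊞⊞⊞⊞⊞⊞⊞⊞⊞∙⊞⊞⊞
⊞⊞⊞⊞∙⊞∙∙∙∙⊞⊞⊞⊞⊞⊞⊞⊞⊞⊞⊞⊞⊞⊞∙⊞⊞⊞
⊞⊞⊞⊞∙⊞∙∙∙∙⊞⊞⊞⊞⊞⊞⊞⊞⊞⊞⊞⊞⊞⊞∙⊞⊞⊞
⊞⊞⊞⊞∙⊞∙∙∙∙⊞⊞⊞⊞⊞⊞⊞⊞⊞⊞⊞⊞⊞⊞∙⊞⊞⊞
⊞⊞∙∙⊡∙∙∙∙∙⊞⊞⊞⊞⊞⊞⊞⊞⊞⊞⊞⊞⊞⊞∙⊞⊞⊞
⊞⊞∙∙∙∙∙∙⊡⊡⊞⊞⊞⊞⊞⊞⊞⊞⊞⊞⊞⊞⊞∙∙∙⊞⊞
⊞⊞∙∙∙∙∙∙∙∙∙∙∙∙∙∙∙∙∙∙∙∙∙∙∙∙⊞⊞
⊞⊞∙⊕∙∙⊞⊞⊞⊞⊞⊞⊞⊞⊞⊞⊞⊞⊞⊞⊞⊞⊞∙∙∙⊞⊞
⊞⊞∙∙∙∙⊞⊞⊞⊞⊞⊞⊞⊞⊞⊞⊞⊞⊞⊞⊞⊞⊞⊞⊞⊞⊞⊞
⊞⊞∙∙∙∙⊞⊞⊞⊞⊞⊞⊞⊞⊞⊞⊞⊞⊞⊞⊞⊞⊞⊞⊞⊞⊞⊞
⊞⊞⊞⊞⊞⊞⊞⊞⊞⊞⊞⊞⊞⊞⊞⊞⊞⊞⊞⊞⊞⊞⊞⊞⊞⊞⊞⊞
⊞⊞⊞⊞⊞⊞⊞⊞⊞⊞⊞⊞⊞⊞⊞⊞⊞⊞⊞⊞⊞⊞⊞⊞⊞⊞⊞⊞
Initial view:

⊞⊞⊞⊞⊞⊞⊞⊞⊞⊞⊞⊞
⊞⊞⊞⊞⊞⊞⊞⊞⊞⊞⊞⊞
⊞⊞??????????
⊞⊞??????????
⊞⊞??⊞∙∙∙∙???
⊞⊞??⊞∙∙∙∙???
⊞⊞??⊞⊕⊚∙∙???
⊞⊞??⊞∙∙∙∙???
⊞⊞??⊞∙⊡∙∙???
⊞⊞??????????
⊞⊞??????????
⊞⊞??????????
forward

⊞⊞⊞⊞⊞⊞⊞⊞⊞⊞⊞⊞
⊞⊞⊞⊞⊞⊞⊞⊞⊞⊞⊞⊞
⊞⊞⊞⊞⊞⊞⊞⊞⊞⊞⊞⊞
⊞⊞??????????
⊞⊞??⊞∙∙∙∙???
⊞⊞??⊞∙∙∙∙???
⊞⊞??⊞∙⊚∙∙???
⊞⊞??⊞⊕∙∙∙???
⊞⊞??⊞∙∙∙∙???
⊞⊞??⊞∙⊡∙∙???
⊞⊞??????????
⊞⊞??????????

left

⊞⊞⊞⊞⊞⊞⊞⊞⊞⊞⊞⊞
⊞⊞⊞⊞⊞⊞⊞⊞⊞⊞⊞⊞
⊞⊞⊞⊞⊞⊞⊞⊞⊞⊞⊞⊞
⊞⊞⊞?????????
⊞⊞⊞?⊞⊞∙∙∙∙??
⊞⊞⊞?⊞⊞∙∙∙∙??
⊞⊞⊞?⊞⊞⊚∙∙∙??
⊞⊞⊞?⊞⊞⊕∙∙∙??
⊞⊞⊞?⊞⊞∙∙∙∙??
⊞⊞⊞??⊞∙⊡∙∙??
⊞⊞⊞?????????
⊞⊞⊞?????????

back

⊞⊞⊞⊞⊞⊞⊞⊞⊞⊞⊞⊞
⊞⊞⊞⊞⊞⊞⊞⊞⊞⊞⊞⊞
⊞⊞⊞?????????
⊞⊞⊞?⊞⊞∙∙∙∙??
⊞⊞⊞?⊞⊞∙∙∙∙??
⊞⊞⊞?⊞⊞∙∙∙∙??
⊞⊞⊞?⊞⊞⊚∙∙∙??
⊞⊞⊞?⊞⊞∙∙∙∙??
⊞⊞⊞?⊞⊞∙⊡∙∙??
⊞⊞⊞?????????
⊞⊞⊞?????????
⊞⊞⊞?????????

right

⊞⊞⊞⊞⊞⊞⊞⊞⊞⊞⊞⊞
⊞⊞⊞⊞⊞⊞⊞⊞⊞⊞⊞⊞
⊞⊞??????????
⊞⊞?⊞⊞∙∙∙∙???
⊞⊞?⊞⊞∙∙∙∙???
⊞⊞?⊞⊞∙∙∙∙???
⊞⊞?⊞⊞⊕⊚∙∙???
⊞⊞?⊞⊞∙∙∙∙???
⊞⊞?⊞⊞∙⊡∙∙???
⊞⊞??????????
⊞⊞??????????
⊞⊞??????????

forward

⊞⊞⊞⊞⊞⊞⊞⊞⊞⊞⊞⊞
⊞⊞⊞⊞⊞⊞⊞⊞⊞⊞⊞⊞
⊞⊞⊞⊞⊞⊞⊞⊞⊞⊞⊞⊞
⊞⊞??????????
⊞⊞?⊞⊞∙∙∙∙???
⊞⊞?⊞⊞∙∙∙∙???
⊞⊞?⊞⊞∙⊚∙∙???
⊞⊞?⊞⊞⊕∙∙∙???
⊞⊞?⊞⊞∙∙∙∙???
⊞⊞?⊞⊞∙⊡∙∙???
⊞⊞??????????
⊞⊞??????????

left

⊞⊞⊞⊞⊞⊞⊞⊞⊞⊞⊞⊞
⊞⊞⊞⊞⊞⊞⊞⊞⊞⊞⊞⊞
⊞⊞⊞⊞⊞⊞⊞⊞⊞⊞⊞⊞
⊞⊞⊞?????????
⊞⊞⊞?⊞⊞∙∙∙∙??
⊞⊞⊞?⊞⊞∙∙∙∙??
⊞⊞⊞?⊞⊞⊚∙∙∙??
⊞⊞⊞?⊞⊞⊕∙∙∙??
⊞⊞⊞?⊞⊞∙∙∙∙??
⊞⊞⊞?⊞⊞∙⊡∙∙??
⊞⊞⊞?????????
⊞⊞⊞?????????

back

⊞⊞⊞⊞⊞⊞⊞⊞⊞⊞⊞⊞
⊞⊞⊞⊞⊞⊞⊞⊞⊞⊞⊞⊞
⊞⊞⊞?????????
⊞⊞⊞?⊞⊞∙∙∙∙??
⊞⊞⊞?⊞⊞∙∙∙∙??
⊞⊞⊞?⊞⊞∙∙∙∙??
⊞⊞⊞?⊞⊞⊚∙∙∙??
⊞⊞⊞?⊞⊞∙∙∙∙??
⊞⊞⊞?⊞⊞∙⊡∙∙??
⊞⊞⊞?????????
⊞⊞⊞?????????
⊞⊞⊞?????????

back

⊞⊞⊞⊞⊞⊞⊞⊞⊞⊞⊞⊞
⊞⊞⊞?????????
⊞⊞⊞?⊞⊞∙∙∙∙??
⊞⊞⊞?⊞⊞∙∙∙∙??
⊞⊞⊞?⊞⊞∙∙∙∙??
⊞⊞⊞?⊞⊞⊕∙∙∙??
⊞⊞⊞?⊞⊞⊚∙∙∙??
⊞⊞⊞?⊞⊞∙⊡∙∙??
⊞⊞⊞?⊞⊞⊞∙∙???
⊞⊞⊞?????????
⊞⊞⊞?????????
⊞⊞⊞?????????

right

⊞⊞⊞⊞⊞⊞⊞⊞⊞⊞⊞⊞
⊞⊞??????????
⊞⊞?⊞⊞∙∙∙∙???
⊞⊞?⊞⊞∙∙∙∙???
⊞⊞?⊞⊞∙∙∙∙???
⊞⊞?⊞⊞⊕∙∙∙???
⊞⊞?⊞⊞∙⊚∙∙???
⊞⊞?⊞⊞∙⊡∙∙???
⊞⊞?⊞⊞⊞∙∙∙???
⊞⊞??????????
⊞⊞??????????
⊞⊞??????????

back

⊞⊞??????????
⊞⊞?⊞⊞∙∙∙∙???
⊞⊞?⊞⊞∙∙∙∙???
⊞⊞?⊞⊞∙∙∙∙???
⊞⊞?⊞⊞⊕∙∙∙???
⊞⊞?⊞⊞∙∙∙∙???
⊞⊞?⊞⊞∙⊚∙∙???
⊞⊞?⊞⊞⊞∙∙∙???
⊞⊞??⊞⊞∙⊞∙???
⊞⊞??????????
⊞⊞??????????
⊞⊞??????????

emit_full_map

⊞⊞∙∙∙∙
⊞⊞∙∙∙∙
⊞⊞∙∙∙∙
⊞⊞⊕∙∙∙
⊞⊞∙∙∙∙
⊞⊞∙⊚∙∙
⊞⊞⊞∙∙∙
?⊞⊞∙⊞∙

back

⊞⊞?⊞⊞∙∙∙∙???
⊞⊞?⊞⊞∙∙∙∙???
⊞⊞?⊞⊞∙∙∙∙???
⊞⊞?⊞⊞⊕∙∙∙???
⊞⊞?⊞⊞∙∙∙∙???
⊞⊞?⊞⊞∙⊡∙∙???
⊞⊞?⊞⊞⊞⊚∙∙???
⊞⊞??⊞⊞∙⊞∙???
⊞⊞??⊞⊞∙⊞∙???
⊞⊞??????????
⊞⊞??????????
⊞⊞??????????

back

⊞⊞?⊞⊞∙∙∙∙???
⊞⊞?⊞⊞∙∙∙∙???
⊞⊞?⊞⊞⊕∙∙∙???
⊞⊞?⊞⊞∙∙∙∙???
⊞⊞?⊞⊞∙⊡∙∙???
⊞⊞?⊞⊞⊞∙∙∙???
⊞⊞??⊞⊞⊚⊞∙???
⊞⊞??⊞⊞∙⊞∙???
⊞⊞??⊞⊞∙⊞∙???
⊞⊞??????????
⊞⊞??????????
⊞⊞??????????

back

⊞⊞?⊞⊞∙∙∙∙???
⊞⊞?⊞⊞⊕∙∙∙???
⊞⊞?⊞⊞∙∙∙∙???
⊞⊞?⊞⊞∙⊡∙∙???
⊞⊞?⊞⊞⊞∙∙∙???
⊞⊞??⊞⊞∙⊞∙???
⊞⊞??⊞⊞⊚⊞∙???
⊞⊞??⊞⊞∙⊞∙???
⊞⊞??⊞⊞∙⊞∙???
⊞⊞??????????
⊞⊞??????????
⊞⊞??????????

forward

⊞⊞?⊞⊞∙∙∙∙???
⊞⊞?⊞⊞∙∙∙∙???
⊞⊞?⊞⊞⊕∙∙∙???
⊞⊞?⊞⊞∙∙∙∙???
⊞⊞?⊞⊞∙⊡∙∙???
⊞⊞?⊞⊞⊞∙∙∙???
⊞⊞??⊞⊞⊚⊞∙???
⊞⊞??⊞⊞∙⊞∙???
⊞⊞??⊞⊞∙⊞∙???
⊞⊞??⊞⊞∙⊞∙???
⊞⊞??????????
⊞⊞??????????

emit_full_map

⊞⊞∙∙∙∙
⊞⊞∙∙∙∙
⊞⊞∙∙∙∙
⊞⊞⊕∙∙∙
⊞⊞∙∙∙∙
⊞⊞∙⊡∙∙
⊞⊞⊞∙∙∙
?⊞⊞⊚⊞∙
?⊞⊞∙⊞∙
?⊞⊞∙⊞∙
?⊞⊞∙⊞∙

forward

⊞⊞?⊞⊞∙∙∙∙???
⊞⊞?⊞⊞∙∙∙∙???
⊞⊞?⊞⊞∙∙∙∙???
⊞⊞?⊞⊞⊕∙∙∙???
⊞⊞?⊞⊞∙∙∙∙???
⊞⊞?⊞⊞∙⊡∙∙???
⊞⊞?⊞⊞⊞⊚∙∙???
⊞⊞??⊞⊞∙⊞∙???
⊞⊞??⊞⊞∙⊞∙???
⊞⊞??⊞⊞∙⊞∙???
⊞⊞??⊞⊞∙⊞∙???
⊞⊞??????????

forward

⊞⊞??????????
⊞⊞?⊞⊞∙∙∙∙???
⊞⊞?⊞⊞∙∙∙∙???
⊞⊞?⊞⊞∙∙∙∙???
⊞⊞?⊞⊞⊕∙∙∙???
⊞⊞?⊞⊞∙∙∙∙???
⊞⊞?⊞⊞∙⊚∙∙???
⊞⊞?⊞⊞⊞∙∙∙???
⊞⊞??⊞⊞∙⊞∙???
⊞⊞??⊞⊞∙⊞∙???
⊞⊞??⊞⊞∙⊞∙???
⊞⊞??⊞⊞∙⊞∙???

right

⊞???????????
⊞?⊞⊞∙∙∙∙????
⊞?⊞⊞∙∙∙∙????
⊞?⊞⊞∙∙∙∙????
⊞?⊞⊞⊕∙∙∙∙???
⊞?⊞⊞∙∙∙∙∙???
⊞?⊞⊞∙⊡⊚∙⊡???
⊞?⊞⊞⊞∙∙∙∙???
⊞??⊞⊞∙⊞∙⊞???
⊞??⊞⊞∙⊞∙????
⊞??⊞⊞∙⊞∙????
⊞??⊞⊞∙⊞∙????

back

⊞?⊞⊞∙∙∙∙????
⊞?⊞⊞∙∙∙∙????
⊞?⊞⊞∙∙∙∙????
⊞?⊞⊞⊕∙∙∙∙???
⊞?⊞⊞∙∙∙∙∙???
⊞?⊞⊞∙⊡∙∙⊡???
⊞?⊞⊞⊞∙⊚∙∙???
⊞??⊞⊞∙⊞∙⊞???
⊞??⊞⊞∙⊞∙⊞???
⊞??⊞⊞∙⊞∙????
⊞??⊞⊞∙⊞∙????
⊞???????????

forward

⊞???????????
⊞?⊞⊞∙∙∙∙????
⊞?⊞⊞∙∙∙∙????
⊞?⊞⊞∙∙∙∙????
⊞?⊞⊞⊕∙∙∙∙???
⊞?⊞⊞∙∙∙∙∙???
⊞?⊞⊞∙⊡⊚∙⊡???
⊞?⊞⊞⊞∙∙∙∙???
⊞??⊞⊞∙⊞∙⊞???
⊞??⊞⊞∙⊞∙⊞???
⊞??⊞⊞∙⊞∙????
⊞??⊞⊞∙⊞∙????

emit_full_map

⊞⊞∙∙∙∙?
⊞⊞∙∙∙∙?
⊞⊞∙∙∙∙?
⊞⊞⊕∙∙∙∙
⊞⊞∙∙∙∙∙
⊞⊞∙⊡⊚∙⊡
⊞⊞⊞∙∙∙∙
?⊞⊞∙⊞∙⊞
?⊞⊞∙⊞∙⊞
?⊞⊞∙⊞∙?
?⊞⊞∙⊞∙?

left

⊞⊞??????????
⊞⊞?⊞⊞∙∙∙∙???
⊞⊞?⊞⊞∙∙∙∙???
⊞⊞?⊞⊞∙∙∙∙???
⊞⊞?⊞⊞⊕∙∙∙∙??
⊞⊞?⊞⊞∙∙∙∙∙??
⊞⊞?⊞⊞∙⊚∙∙⊡??
⊞⊞?⊞⊞⊞∙∙∙∙??
⊞⊞??⊞⊞∙⊞∙⊞??
⊞⊞??⊞⊞∙⊞∙⊞??
⊞⊞??⊞⊞∙⊞∙???
⊞⊞??⊞⊞∙⊞∙???

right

⊞???????????
⊞?⊞⊞∙∙∙∙????
⊞?⊞⊞∙∙∙∙????
⊞?⊞⊞∙∙∙∙????
⊞?⊞⊞⊕∙∙∙∙???
⊞?⊞⊞∙∙∙∙∙???
⊞?⊞⊞∙⊡⊚∙⊡???
⊞?⊞⊞⊞∙∙∙∙???
⊞??⊞⊞∙⊞∙⊞???
⊞??⊞⊞∙⊞∙⊞???
⊞??⊞⊞∙⊞∙????
⊞??⊞⊞∙⊞∙????

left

⊞⊞??????????
⊞⊞?⊞⊞∙∙∙∙???
⊞⊞?⊞⊞∙∙∙∙???
⊞⊞?⊞⊞∙∙∙∙???
⊞⊞?⊞⊞⊕∙∙∙∙??
⊞⊞?⊞⊞∙∙∙∙∙??
⊞⊞?⊞⊞∙⊚∙∙⊡??
⊞⊞?⊞⊞⊞∙∙∙∙??
⊞⊞??⊞⊞∙⊞∙⊞??
⊞⊞??⊞⊞∙⊞∙⊞??
⊞⊞??⊞⊞∙⊞∙???
⊞⊞??⊞⊞∙⊞∙???

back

⊞⊞?⊞⊞∙∙∙∙???
⊞⊞?⊞⊞∙∙∙∙???
⊞⊞?⊞⊞∙∙∙∙???
⊞⊞?⊞⊞⊕∙∙∙∙??
⊞⊞?⊞⊞∙∙∙∙∙??
⊞⊞?⊞⊞∙⊡∙∙⊡??
⊞⊞?⊞⊞⊞⊚∙∙∙??
⊞⊞??⊞⊞∙⊞∙⊞??
⊞⊞??⊞⊞∙⊞∙⊞??
⊞⊞??⊞⊞∙⊞∙???
⊞⊞??⊞⊞∙⊞∙???
⊞⊞??????????


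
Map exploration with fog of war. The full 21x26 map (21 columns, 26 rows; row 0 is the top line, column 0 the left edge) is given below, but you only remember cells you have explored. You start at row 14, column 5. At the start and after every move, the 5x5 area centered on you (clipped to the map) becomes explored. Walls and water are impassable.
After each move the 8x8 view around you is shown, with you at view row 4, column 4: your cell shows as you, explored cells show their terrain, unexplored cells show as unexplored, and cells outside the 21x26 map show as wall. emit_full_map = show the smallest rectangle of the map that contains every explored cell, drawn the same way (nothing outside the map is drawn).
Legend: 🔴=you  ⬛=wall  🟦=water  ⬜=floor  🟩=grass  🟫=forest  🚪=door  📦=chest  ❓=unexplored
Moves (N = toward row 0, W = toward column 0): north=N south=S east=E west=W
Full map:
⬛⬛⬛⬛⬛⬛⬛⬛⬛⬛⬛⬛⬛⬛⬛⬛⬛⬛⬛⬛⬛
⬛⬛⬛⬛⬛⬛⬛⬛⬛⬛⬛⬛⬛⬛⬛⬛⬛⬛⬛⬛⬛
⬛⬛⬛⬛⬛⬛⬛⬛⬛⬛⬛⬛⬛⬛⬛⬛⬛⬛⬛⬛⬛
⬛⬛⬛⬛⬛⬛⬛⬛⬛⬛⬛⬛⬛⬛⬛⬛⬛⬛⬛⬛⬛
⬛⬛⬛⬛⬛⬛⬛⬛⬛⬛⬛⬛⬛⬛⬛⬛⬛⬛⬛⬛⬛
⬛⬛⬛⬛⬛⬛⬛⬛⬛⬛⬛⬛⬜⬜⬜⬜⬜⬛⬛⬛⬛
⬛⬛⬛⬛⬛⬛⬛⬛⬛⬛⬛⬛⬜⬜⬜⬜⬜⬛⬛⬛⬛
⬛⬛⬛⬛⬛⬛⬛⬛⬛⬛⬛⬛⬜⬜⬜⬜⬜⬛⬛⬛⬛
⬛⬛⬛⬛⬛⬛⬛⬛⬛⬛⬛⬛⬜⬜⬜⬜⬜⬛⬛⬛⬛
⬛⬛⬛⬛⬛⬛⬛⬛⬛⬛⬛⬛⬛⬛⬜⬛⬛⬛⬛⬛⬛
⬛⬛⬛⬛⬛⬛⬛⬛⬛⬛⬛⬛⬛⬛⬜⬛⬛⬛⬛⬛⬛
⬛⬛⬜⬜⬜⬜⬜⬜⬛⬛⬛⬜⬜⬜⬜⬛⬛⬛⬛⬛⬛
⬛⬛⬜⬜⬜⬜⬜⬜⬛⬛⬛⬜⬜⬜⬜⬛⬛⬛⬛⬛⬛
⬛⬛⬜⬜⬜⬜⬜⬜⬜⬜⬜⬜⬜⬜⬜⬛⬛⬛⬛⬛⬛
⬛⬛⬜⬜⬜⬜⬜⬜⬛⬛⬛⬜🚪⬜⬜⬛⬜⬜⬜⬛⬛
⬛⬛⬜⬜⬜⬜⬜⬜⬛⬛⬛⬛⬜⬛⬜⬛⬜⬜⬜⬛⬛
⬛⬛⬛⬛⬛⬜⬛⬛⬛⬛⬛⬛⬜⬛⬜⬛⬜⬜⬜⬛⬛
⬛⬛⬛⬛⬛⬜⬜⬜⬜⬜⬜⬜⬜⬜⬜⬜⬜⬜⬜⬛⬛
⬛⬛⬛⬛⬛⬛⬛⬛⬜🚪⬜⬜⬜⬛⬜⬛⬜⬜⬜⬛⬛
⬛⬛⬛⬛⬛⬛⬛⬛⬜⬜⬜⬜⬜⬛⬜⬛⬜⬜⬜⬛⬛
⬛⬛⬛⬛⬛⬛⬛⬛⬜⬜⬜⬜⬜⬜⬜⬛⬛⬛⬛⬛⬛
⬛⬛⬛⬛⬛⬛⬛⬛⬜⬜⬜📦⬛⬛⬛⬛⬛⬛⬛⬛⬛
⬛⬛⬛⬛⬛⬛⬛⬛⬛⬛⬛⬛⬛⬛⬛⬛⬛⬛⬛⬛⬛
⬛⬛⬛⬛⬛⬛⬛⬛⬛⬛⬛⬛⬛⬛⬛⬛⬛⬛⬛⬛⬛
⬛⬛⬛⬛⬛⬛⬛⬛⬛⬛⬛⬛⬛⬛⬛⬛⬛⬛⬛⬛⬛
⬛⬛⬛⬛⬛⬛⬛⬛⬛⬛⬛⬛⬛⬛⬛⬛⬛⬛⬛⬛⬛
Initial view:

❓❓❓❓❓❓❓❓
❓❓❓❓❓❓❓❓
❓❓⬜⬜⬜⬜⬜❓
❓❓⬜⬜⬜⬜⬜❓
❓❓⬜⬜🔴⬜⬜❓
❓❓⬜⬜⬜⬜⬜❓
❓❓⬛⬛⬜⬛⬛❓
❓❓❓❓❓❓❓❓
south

❓❓❓❓❓❓❓❓
❓❓⬜⬜⬜⬜⬜❓
❓❓⬜⬜⬜⬜⬜❓
❓❓⬜⬜⬜⬜⬜❓
❓❓⬜⬜🔴⬜⬜❓
❓❓⬛⬛⬜⬛⬛❓
❓❓⬛⬛⬜⬜⬜❓
❓❓❓❓❓❓❓❓

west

❓❓❓❓❓❓❓❓
❓❓❓⬜⬜⬜⬜⬜
❓❓⬜⬜⬜⬜⬜⬜
❓❓⬜⬜⬜⬜⬜⬜
❓❓⬜⬜🔴⬜⬜⬜
❓❓⬛⬛⬛⬜⬛⬛
❓❓⬛⬛⬛⬜⬜⬜
❓❓❓❓❓❓❓❓

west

⬛❓❓❓❓❓❓❓
⬛❓❓❓⬜⬜⬜⬜
⬛❓⬛⬜⬜⬜⬜⬜
⬛❓⬛⬜⬜⬜⬜⬜
⬛❓⬛⬜🔴⬜⬜⬜
⬛❓⬛⬛⬛⬛⬜⬛
⬛❓⬛⬛⬛⬛⬜⬜
⬛❓❓❓❓❓❓❓

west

⬛⬛❓❓❓❓❓❓
⬛⬛❓❓❓⬜⬜⬜
⬛⬛⬛⬛⬜⬜⬜⬜
⬛⬛⬛⬛⬜⬜⬜⬜
⬛⬛⬛⬛🔴⬜⬜⬜
⬛⬛⬛⬛⬛⬛⬛⬜
⬛⬛⬛⬛⬛⬛⬛⬜
⬛⬛❓❓❓❓❓❓

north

⬛⬛❓❓❓❓❓❓
⬛⬛❓❓❓❓❓❓
⬛⬛⬛⬛⬜⬜⬜⬜
⬛⬛⬛⬛⬜⬜⬜⬜
⬛⬛⬛⬛🔴⬜⬜⬜
⬛⬛⬛⬛⬜⬜⬜⬜
⬛⬛⬛⬛⬛⬛⬛⬜
⬛⬛⬛⬛⬛⬛⬛⬜

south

⬛⬛❓❓❓❓❓❓
⬛⬛⬛⬛⬜⬜⬜⬜
⬛⬛⬛⬛⬜⬜⬜⬜
⬛⬛⬛⬛⬜⬜⬜⬜
⬛⬛⬛⬛🔴⬜⬜⬜
⬛⬛⬛⬛⬛⬛⬛⬜
⬛⬛⬛⬛⬛⬛⬛⬜
⬛⬛❓❓❓❓❓❓

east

⬛❓❓❓❓❓❓❓
⬛⬛⬛⬜⬜⬜⬜⬜
⬛⬛⬛⬜⬜⬜⬜⬜
⬛⬛⬛⬜⬜⬜⬜⬜
⬛⬛⬛⬜🔴⬜⬜⬜
⬛⬛⬛⬛⬛⬛⬜⬛
⬛⬛⬛⬛⬛⬛⬜⬜
⬛❓❓❓❓❓❓❓

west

⬛⬛❓❓❓❓❓❓
⬛⬛⬛⬛⬜⬜⬜⬜
⬛⬛⬛⬛⬜⬜⬜⬜
⬛⬛⬛⬛⬜⬜⬜⬜
⬛⬛⬛⬛🔴⬜⬜⬜
⬛⬛⬛⬛⬛⬛⬛⬜
⬛⬛⬛⬛⬛⬛⬛⬜
⬛⬛❓❓❓❓❓❓

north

⬛⬛❓❓❓❓❓❓
⬛⬛❓❓❓❓❓❓
⬛⬛⬛⬛⬜⬜⬜⬜
⬛⬛⬛⬛⬜⬜⬜⬜
⬛⬛⬛⬛🔴⬜⬜⬜
⬛⬛⬛⬛⬜⬜⬜⬜
⬛⬛⬛⬛⬛⬛⬛⬜
⬛⬛⬛⬛⬛⬛⬛⬜

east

⬛❓❓❓❓❓❓❓
⬛❓❓❓❓❓❓❓
⬛⬛⬛⬜⬜⬜⬜⬜
⬛⬛⬛⬜⬜⬜⬜⬜
⬛⬛⬛⬜🔴⬜⬜⬜
⬛⬛⬛⬜⬜⬜⬜⬜
⬛⬛⬛⬛⬛⬛⬜⬛
⬛⬛⬛⬛⬛⬛⬜⬜

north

⬛❓❓❓❓❓❓❓
⬛❓❓❓❓❓❓❓
⬛❓⬛⬜⬜⬜⬜❓
⬛⬛⬛⬜⬜⬜⬜⬜
⬛⬛⬛⬜🔴⬜⬜⬜
⬛⬛⬛⬜⬜⬜⬜⬜
⬛⬛⬛⬜⬜⬜⬜⬜
⬛⬛⬛⬛⬛⬛⬜⬛

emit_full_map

❓⬛⬜⬜⬜⬜❓❓
⬛⬛⬜⬜⬜⬜⬜⬜
⬛⬛⬜🔴⬜⬜⬜⬜
⬛⬛⬜⬜⬜⬜⬜⬜
⬛⬛⬜⬜⬜⬜⬜⬜
⬛⬛⬛⬛⬛⬜⬛⬛
⬛⬛⬛⬛⬛⬜⬜⬜

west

⬛⬛❓❓❓❓❓❓
⬛⬛❓❓❓❓❓❓
⬛⬛⬛⬛⬜⬜⬜⬜
⬛⬛⬛⬛⬜⬜⬜⬜
⬛⬛⬛⬛🔴⬜⬜⬜
⬛⬛⬛⬛⬜⬜⬜⬜
⬛⬛⬛⬛⬜⬜⬜⬜
⬛⬛⬛⬛⬛⬛⬛⬜

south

⬛⬛❓❓❓❓❓❓
⬛⬛⬛⬛⬜⬜⬜⬜
⬛⬛⬛⬛⬜⬜⬜⬜
⬛⬛⬛⬛⬜⬜⬜⬜
⬛⬛⬛⬛🔴⬜⬜⬜
⬛⬛⬛⬛⬜⬜⬜⬜
⬛⬛⬛⬛⬛⬛⬛⬜
⬛⬛⬛⬛⬛⬛⬛⬜

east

⬛❓❓❓❓❓❓❓
⬛⬛⬛⬜⬜⬜⬜❓
⬛⬛⬛⬜⬜⬜⬜⬜
⬛⬛⬛⬜⬜⬜⬜⬜
⬛⬛⬛⬜🔴⬜⬜⬜
⬛⬛⬛⬜⬜⬜⬜⬜
⬛⬛⬛⬛⬛⬛⬜⬛
⬛⬛⬛⬛⬛⬛⬜⬜

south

⬛⬛⬛⬜⬜⬜⬜❓
⬛⬛⬛⬜⬜⬜⬜⬜
⬛⬛⬛⬜⬜⬜⬜⬜
⬛⬛⬛⬜⬜⬜⬜⬜
⬛⬛⬛⬜🔴⬜⬜⬜
⬛⬛⬛⬛⬛⬛⬜⬛
⬛⬛⬛⬛⬛⬛⬜⬜
⬛❓❓❓❓❓❓❓

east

⬛⬛⬜⬜⬜⬜❓❓
⬛⬛⬜⬜⬜⬜⬜⬜
⬛⬛⬜⬜⬜⬜⬜⬜
⬛⬛⬜⬜⬜⬜⬜⬜
⬛⬛⬜⬜🔴⬜⬜⬜
⬛⬛⬛⬛⬛⬜⬛⬛
⬛⬛⬛⬛⬛⬜⬜⬜
❓❓❓❓❓❓❓❓

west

⬛⬛⬛⬜⬜⬜⬜❓
⬛⬛⬛⬜⬜⬜⬜⬜
⬛⬛⬛⬜⬜⬜⬜⬜
⬛⬛⬛⬜⬜⬜⬜⬜
⬛⬛⬛⬜🔴⬜⬜⬜
⬛⬛⬛⬛⬛⬛⬜⬛
⬛⬛⬛⬛⬛⬛⬜⬜
⬛❓❓❓❓❓❓❓

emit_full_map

⬛⬛⬜⬜⬜⬜❓❓
⬛⬛⬜⬜⬜⬜⬜⬜
⬛⬛⬜⬜⬜⬜⬜⬜
⬛⬛⬜⬜⬜⬜⬜⬜
⬛⬛⬜🔴⬜⬜⬜⬜
⬛⬛⬛⬛⬛⬜⬛⬛
⬛⬛⬛⬛⬛⬜⬜⬜

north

⬛❓❓❓❓❓❓❓
⬛⬛⬛⬜⬜⬜⬜❓
⬛⬛⬛⬜⬜⬜⬜⬜
⬛⬛⬛⬜⬜⬜⬜⬜
⬛⬛⬛⬜🔴⬜⬜⬜
⬛⬛⬛⬜⬜⬜⬜⬜
⬛⬛⬛⬛⬛⬛⬜⬛
⬛⬛⬛⬛⬛⬛⬜⬜

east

❓❓❓❓❓❓❓❓
⬛⬛⬜⬜⬜⬜❓❓
⬛⬛⬜⬜⬜⬜⬜⬜
⬛⬛⬜⬜⬜⬜⬜⬜
⬛⬛⬜⬜🔴⬜⬜⬜
⬛⬛⬜⬜⬜⬜⬜⬜
⬛⬛⬛⬛⬛⬜⬛⬛
⬛⬛⬛⬛⬛⬜⬜⬜

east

❓❓❓❓❓❓❓❓
⬛⬜⬜⬜⬜❓❓❓
⬛⬜⬜⬜⬜⬜⬜❓
⬛⬜⬜⬜⬜⬜⬜❓
⬛⬜⬜⬜🔴⬜⬜❓
⬛⬜⬜⬜⬜⬜⬜❓
⬛⬛⬛⬛⬜⬛⬛❓
⬛⬛⬛⬛⬜⬜⬜❓

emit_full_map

⬛⬛⬜⬜⬜⬜❓❓
⬛⬛⬜⬜⬜⬜⬜⬜
⬛⬛⬜⬜⬜⬜⬜⬜
⬛⬛⬜⬜⬜🔴⬜⬜
⬛⬛⬜⬜⬜⬜⬜⬜
⬛⬛⬛⬛⬛⬜⬛⬛
⬛⬛⬛⬛⬛⬜⬜⬜


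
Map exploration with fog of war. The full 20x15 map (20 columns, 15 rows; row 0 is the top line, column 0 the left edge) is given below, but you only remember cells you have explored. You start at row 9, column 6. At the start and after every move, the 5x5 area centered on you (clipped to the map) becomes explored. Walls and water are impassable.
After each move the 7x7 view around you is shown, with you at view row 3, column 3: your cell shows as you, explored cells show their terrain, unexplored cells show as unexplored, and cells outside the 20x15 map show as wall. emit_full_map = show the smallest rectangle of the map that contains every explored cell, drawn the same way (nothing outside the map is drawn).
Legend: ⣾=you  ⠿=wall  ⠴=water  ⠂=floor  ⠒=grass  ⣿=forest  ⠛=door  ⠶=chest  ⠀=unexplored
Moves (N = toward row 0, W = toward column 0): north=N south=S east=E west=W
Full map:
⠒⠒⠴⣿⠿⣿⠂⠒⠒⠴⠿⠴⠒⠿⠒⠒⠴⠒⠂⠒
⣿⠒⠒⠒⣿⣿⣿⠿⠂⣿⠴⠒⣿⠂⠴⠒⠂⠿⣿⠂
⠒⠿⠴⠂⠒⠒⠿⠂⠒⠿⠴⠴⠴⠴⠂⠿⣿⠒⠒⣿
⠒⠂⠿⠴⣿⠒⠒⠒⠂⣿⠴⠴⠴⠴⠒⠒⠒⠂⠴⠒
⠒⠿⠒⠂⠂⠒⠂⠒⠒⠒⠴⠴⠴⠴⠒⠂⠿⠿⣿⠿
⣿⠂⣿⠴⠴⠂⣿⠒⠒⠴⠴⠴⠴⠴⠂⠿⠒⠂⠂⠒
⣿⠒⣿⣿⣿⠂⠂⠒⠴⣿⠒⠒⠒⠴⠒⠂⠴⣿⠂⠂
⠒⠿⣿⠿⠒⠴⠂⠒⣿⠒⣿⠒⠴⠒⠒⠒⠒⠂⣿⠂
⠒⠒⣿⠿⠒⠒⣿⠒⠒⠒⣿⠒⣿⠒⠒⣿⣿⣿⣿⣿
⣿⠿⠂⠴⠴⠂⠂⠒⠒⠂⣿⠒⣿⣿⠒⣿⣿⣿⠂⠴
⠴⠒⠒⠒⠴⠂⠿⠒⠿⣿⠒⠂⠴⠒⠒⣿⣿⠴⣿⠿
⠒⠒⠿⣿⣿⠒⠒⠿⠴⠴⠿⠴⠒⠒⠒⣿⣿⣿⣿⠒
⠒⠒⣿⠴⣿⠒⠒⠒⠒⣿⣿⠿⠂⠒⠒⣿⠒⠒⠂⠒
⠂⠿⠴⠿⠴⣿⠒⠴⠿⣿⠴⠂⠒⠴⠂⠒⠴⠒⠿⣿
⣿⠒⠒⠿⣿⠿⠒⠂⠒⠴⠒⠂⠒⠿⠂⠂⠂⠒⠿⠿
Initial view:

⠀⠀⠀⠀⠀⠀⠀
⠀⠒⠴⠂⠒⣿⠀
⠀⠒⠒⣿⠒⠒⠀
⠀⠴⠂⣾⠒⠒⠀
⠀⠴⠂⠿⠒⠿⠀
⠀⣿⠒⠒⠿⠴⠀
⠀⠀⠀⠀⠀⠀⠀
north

⠀⠀⠀⠀⠀⠀⠀
⠀⣿⠂⠂⠒⠴⠀
⠀⠒⠴⠂⠒⣿⠀
⠀⠒⠒⣾⠒⠒⠀
⠀⠴⠂⠂⠒⠒⠀
⠀⠴⠂⠿⠒⠿⠀
⠀⣿⠒⠒⠿⠴⠀

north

⠀⠀⠀⠀⠀⠀⠀
⠀⠴⠂⣿⠒⠒⠀
⠀⣿⠂⠂⠒⠴⠀
⠀⠒⠴⣾⠒⣿⠀
⠀⠒⠒⣿⠒⠒⠀
⠀⠴⠂⠂⠒⠒⠀
⠀⠴⠂⠿⠒⠿⠀

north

⠀⠀⠀⠀⠀⠀⠀
⠀⠂⠒⠂⠒⠒⠀
⠀⠴⠂⣿⠒⠒⠀
⠀⣿⠂⣾⠒⠴⠀
⠀⠒⠴⠂⠒⣿⠀
⠀⠒⠒⣿⠒⠒⠀
⠀⠴⠂⠂⠒⠒⠀

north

⠀⠀⠀⠀⠀⠀⠀
⠀⣿⠒⠒⠒⠂⠀
⠀⠂⠒⠂⠒⠒⠀
⠀⠴⠂⣾⠒⠒⠀
⠀⣿⠂⠂⠒⠴⠀
⠀⠒⠴⠂⠒⣿⠀
⠀⠒⠒⣿⠒⠒⠀

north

⠀⠀⠀⠀⠀⠀⠀
⠀⠒⠒⠿⠂⠒⠀
⠀⣿⠒⠒⠒⠂⠀
⠀⠂⠒⣾⠒⠒⠀
⠀⠴⠂⣿⠒⠒⠀
⠀⣿⠂⠂⠒⠴⠀
⠀⠒⠴⠂⠒⣿⠀

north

⠀⠀⠀⠀⠀⠀⠀
⠀⣿⣿⣿⠿⠂⠀
⠀⠒⠒⠿⠂⠒⠀
⠀⣿⠒⣾⠒⠂⠀
⠀⠂⠒⠂⠒⠒⠀
⠀⠴⠂⣿⠒⠒⠀
⠀⣿⠂⠂⠒⠴⠀

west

⠀⠀⠀⠀⠀⠀⠀
⠀⠒⣿⣿⣿⠿⠂
⠀⠂⠒⠒⠿⠂⠒
⠀⠴⣿⣾⠒⠒⠂
⠀⠂⠂⠒⠂⠒⠒
⠀⠴⠴⠂⣿⠒⠒
⠀⠀⣿⠂⠂⠒⠴

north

⠿⠿⠿⠿⠿⠿⠿
⠀⣿⠿⣿⠂⠒⠀
⠀⠒⣿⣿⣿⠿⠂
⠀⠂⠒⣾⠿⠂⠒
⠀⠴⣿⠒⠒⠒⠂
⠀⠂⠂⠒⠂⠒⠒
⠀⠴⠴⠂⣿⠒⠒

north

⠿⠿⠿⠿⠿⠿⠿
⠿⠿⠿⠿⠿⠿⠿
⠀⣿⠿⣿⠂⠒⠀
⠀⠒⣿⣾⣿⠿⠂
⠀⠂⠒⠒⠿⠂⠒
⠀⠴⣿⠒⠒⠒⠂
⠀⠂⠂⠒⠂⠒⠒

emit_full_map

⣿⠿⣿⠂⠒⠀
⠒⣿⣾⣿⠿⠂
⠂⠒⠒⠿⠂⠒
⠴⣿⠒⠒⠒⠂
⠂⠂⠒⠂⠒⠒
⠴⠴⠂⣿⠒⠒
⠀⣿⠂⠂⠒⠴
⠀⠒⠴⠂⠒⣿
⠀⠒⠒⣿⠒⠒
⠀⠴⠂⠂⠒⠒
⠀⠴⠂⠿⠒⠿
⠀⣿⠒⠒⠿⠴

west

⠿⠿⠿⠿⠿⠿⠿
⠿⠿⠿⠿⠿⠿⠿
⠀⠴⣿⠿⣿⠂⠒
⠀⠒⠒⣾⣿⣿⠿
⠀⠴⠂⠒⠒⠿⠂
⠀⠿⠴⣿⠒⠒⠒
⠀⠀⠂⠂⠒⠂⠒

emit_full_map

⠴⣿⠿⣿⠂⠒⠀
⠒⠒⣾⣿⣿⠿⠂
⠴⠂⠒⠒⠿⠂⠒
⠿⠴⣿⠒⠒⠒⠂
⠀⠂⠂⠒⠂⠒⠒
⠀⠴⠴⠂⣿⠒⠒
⠀⠀⣿⠂⠂⠒⠴
⠀⠀⠒⠴⠂⠒⣿
⠀⠀⠒⠒⣿⠒⠒
⠀⠀⠴⠂⠂⠒⠒
⠀⠀⠴⠂⠿⠒⠿
⠀⠀⣿⠒⠒⠿⠴
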